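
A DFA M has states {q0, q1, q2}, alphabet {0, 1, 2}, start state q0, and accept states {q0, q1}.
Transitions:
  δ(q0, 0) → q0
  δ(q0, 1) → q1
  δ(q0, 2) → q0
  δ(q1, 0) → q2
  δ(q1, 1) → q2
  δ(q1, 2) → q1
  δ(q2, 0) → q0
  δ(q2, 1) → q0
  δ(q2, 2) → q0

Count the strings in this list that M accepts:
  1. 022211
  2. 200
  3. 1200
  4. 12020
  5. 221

022211: rejected
200: accepted
1200: accepted
12020: accepted
221: accepted

4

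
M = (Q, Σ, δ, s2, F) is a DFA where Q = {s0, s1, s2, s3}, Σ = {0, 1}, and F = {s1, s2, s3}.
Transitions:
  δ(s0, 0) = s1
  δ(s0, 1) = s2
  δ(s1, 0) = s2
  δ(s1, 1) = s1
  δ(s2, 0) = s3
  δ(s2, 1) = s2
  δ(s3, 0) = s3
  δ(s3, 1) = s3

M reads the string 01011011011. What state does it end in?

s2 --0--> s3
s3 --1--> s3
s3 --0--> s3
s3 --1--> s3
s3 --1--> s3
s3 --0--> s3
s3 --1--> s3
s3 --1--> s3
s3 --0--> s3
s3 --1--> s3
s3 --1--> s3

s3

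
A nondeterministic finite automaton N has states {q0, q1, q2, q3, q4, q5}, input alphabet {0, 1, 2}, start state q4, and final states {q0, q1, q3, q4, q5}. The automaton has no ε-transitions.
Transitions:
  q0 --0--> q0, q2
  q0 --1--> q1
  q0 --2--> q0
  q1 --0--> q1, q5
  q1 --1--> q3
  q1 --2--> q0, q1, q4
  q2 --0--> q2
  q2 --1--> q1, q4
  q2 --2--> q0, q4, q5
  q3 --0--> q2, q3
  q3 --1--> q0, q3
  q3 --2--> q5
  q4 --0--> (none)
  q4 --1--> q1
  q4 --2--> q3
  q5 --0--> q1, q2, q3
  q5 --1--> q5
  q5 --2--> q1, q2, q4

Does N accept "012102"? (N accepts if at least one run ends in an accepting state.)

rejected

Start: {q4}
read 0: {}
The reachable set is empty and stays empty for the remaining 5 symbols.
Reachable ∩ accepting = {} — empty.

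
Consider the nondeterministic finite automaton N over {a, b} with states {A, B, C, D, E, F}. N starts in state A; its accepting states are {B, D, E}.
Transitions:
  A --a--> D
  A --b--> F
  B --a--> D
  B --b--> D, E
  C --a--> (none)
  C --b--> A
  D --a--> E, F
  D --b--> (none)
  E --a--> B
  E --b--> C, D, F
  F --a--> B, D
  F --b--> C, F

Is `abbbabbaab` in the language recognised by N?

rejected

Start: {A}
read a: {D}
read b: {}
The reachable set is empty and stays empty for the remaining 8 symbols.
Reachable ∩ accepting = {} — empty.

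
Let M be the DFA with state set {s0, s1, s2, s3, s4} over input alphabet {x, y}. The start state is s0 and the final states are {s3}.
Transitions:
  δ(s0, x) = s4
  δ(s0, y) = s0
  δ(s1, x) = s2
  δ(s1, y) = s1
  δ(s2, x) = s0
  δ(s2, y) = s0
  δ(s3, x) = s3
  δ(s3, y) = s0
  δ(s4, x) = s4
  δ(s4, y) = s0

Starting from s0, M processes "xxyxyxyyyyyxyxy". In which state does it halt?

s0 --x--> s4
s4 --x--> s4
s4 --y--> s0
s0 --x--> s4
s4 --y--> s0
s0 --x--> s4
s4 --y--> s0
s0 --y--> s0
s0 --y--> s0
s0 --y--> s0
s0 --y--> s0
s0 --x--> s4
s4 --y--> s0
s0 --x--> s4
s4 --y--> s0

s0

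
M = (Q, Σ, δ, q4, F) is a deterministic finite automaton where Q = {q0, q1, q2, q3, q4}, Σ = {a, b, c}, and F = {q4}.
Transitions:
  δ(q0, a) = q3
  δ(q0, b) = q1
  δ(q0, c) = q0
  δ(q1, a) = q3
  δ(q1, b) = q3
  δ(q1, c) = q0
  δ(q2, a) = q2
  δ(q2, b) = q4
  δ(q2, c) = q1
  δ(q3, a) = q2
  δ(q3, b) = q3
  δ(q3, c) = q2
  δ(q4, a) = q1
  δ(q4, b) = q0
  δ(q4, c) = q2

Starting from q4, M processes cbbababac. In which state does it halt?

q4 --c--> q2
q2 --b--> q4
q4 --b--> q0
q0 --a--> q3
q3 --b--> q3
q3 --a--> q2
q2 --b--> q4
q4 --a--> q1
q1 --c--> q0

q0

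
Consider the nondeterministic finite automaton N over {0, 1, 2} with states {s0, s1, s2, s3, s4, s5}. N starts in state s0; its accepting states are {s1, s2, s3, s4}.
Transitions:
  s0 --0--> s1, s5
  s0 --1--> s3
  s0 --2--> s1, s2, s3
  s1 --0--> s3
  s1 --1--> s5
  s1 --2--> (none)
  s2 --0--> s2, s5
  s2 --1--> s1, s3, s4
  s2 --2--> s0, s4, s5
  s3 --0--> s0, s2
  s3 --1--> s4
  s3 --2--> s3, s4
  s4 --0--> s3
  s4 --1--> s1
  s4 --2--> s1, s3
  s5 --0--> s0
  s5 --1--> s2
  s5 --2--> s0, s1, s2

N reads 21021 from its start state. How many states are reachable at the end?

Start: {s0}
read 2: {s1, s2, s3}
read 1: {s1, s3, s4, s5}
read 0: {s0, s2, s3}
read 2: {s0, s1, s2, s3, s4, s5}
read 1: {s1, s2, s3, s4, s5}
Final reachable set {s1, s2, s3, s4, s5} has 5 states.

5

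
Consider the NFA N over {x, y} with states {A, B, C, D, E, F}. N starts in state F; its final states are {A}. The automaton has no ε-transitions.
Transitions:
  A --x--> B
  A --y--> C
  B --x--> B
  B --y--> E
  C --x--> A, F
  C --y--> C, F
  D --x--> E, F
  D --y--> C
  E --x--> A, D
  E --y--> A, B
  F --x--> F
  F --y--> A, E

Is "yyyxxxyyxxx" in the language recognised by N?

Start: {F}
read y: {A, E}
read y: {A, B, C}
read y: {C, E, F}
read x: {A, D, F}
read x: {B, E, F}
read x: {A, B, D, F}
read y: {A, C, E}
read y: {A, B, C, F}
read x: {A, B, F}
read x: {B, F}
read x: {B, F}
Reachable ∩ accepting = {} — empty.

rejected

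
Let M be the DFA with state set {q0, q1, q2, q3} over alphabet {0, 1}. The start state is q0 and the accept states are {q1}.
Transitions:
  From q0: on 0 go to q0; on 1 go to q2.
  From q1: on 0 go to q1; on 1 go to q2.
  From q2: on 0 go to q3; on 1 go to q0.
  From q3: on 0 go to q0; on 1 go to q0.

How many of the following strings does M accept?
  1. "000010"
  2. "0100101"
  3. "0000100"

0

"000010": rejected
"0100101": rejected
"0000100": rejected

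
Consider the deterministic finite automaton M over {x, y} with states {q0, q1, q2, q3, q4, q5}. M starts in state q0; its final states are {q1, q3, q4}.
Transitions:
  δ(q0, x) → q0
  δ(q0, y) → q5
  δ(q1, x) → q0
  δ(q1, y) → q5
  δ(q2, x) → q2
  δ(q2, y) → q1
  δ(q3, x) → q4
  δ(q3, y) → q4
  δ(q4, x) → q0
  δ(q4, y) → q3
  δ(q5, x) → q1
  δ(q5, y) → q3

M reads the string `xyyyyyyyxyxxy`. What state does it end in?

q5

q0 --x--> q0
q0 --y--> q5
q5 --y--> q3
q3 --y--> q4
q4 --y--> q3
q3 --y--> q4
q4 --y--> q3
q3 --y--> q4
q4 --x--> q0
q0 --y--> q5
q5 --x--> q1
q1 --x--> q0
q0 --y--> q5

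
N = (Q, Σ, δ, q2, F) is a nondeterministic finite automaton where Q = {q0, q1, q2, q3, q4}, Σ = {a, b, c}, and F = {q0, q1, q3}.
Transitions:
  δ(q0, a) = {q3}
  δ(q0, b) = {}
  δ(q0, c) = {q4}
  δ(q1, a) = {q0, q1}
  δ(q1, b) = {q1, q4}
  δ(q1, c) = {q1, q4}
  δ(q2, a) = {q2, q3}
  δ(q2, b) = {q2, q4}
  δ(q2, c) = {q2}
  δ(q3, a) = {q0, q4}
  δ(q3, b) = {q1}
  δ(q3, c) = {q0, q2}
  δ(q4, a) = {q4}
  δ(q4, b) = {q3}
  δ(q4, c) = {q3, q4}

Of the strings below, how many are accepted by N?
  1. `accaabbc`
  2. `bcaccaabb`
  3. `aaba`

3

`accaabbc`: accepted
`bcaccaabb`: accepted
`aaba`: accepted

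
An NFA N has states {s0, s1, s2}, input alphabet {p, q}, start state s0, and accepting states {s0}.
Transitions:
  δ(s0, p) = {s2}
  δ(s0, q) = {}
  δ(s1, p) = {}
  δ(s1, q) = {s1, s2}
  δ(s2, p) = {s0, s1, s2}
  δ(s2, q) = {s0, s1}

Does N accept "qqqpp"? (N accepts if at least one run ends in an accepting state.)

rejected

Start: {s0}
read q: {}
The reachable set is empty and stays empty for the remaining 4 symbols.
Reachable ∩ accepting = {} — empty.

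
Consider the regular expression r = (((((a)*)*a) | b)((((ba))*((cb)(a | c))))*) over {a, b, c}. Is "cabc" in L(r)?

No split of cabc into u·v has ((((a)*)*a)|b) matching u and ((((ba))*((cb)(a|c))))* matching v.

no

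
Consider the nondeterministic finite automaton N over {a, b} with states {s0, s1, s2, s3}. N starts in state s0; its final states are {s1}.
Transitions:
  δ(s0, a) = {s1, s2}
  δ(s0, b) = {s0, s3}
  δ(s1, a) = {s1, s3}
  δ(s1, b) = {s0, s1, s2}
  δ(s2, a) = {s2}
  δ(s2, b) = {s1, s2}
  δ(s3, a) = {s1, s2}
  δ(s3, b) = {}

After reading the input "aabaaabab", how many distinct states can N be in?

3

Start: {s0}
read a: {s1, s2}
read a: {s1, s2, s3}
read b: {s0, s1, s2}
read a: {s1, s2, s3}
read a: {s1, s2, s3}
read a: {s1, s2, s3}
read b: {s0, s1, s2}
read a: {s1, s2, s3}
read b: {s0, s1, s2}
Final reachable set {s0, s1, s2} has 3 states.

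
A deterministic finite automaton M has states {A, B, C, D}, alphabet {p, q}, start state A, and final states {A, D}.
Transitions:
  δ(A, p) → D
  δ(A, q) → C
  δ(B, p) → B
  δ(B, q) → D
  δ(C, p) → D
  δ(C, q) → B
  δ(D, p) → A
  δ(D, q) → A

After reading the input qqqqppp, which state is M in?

D

A --q--> C
C --q--> B
B --q--> D
D --q--> A
A --p--> D
D --p--> A
A --p--> D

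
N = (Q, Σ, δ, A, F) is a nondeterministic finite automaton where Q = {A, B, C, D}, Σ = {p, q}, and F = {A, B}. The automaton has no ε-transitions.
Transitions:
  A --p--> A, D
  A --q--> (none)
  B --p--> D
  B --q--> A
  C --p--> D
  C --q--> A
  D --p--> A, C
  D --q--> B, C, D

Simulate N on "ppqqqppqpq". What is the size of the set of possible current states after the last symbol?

4

Start: {A}
read p: {A, D}
read p: {A, C, D}
read q: {A, B, C, D}
read q: {A, B, C, D}
read q: {A, B, C, D}
read p: {A, C, D}
read p: {A, C, D}
read q: {A, B, C, D}
read p: {A, C, D}
read q: {A, B, C, D}
Final reachable set {A, B, C, D} has 4 states.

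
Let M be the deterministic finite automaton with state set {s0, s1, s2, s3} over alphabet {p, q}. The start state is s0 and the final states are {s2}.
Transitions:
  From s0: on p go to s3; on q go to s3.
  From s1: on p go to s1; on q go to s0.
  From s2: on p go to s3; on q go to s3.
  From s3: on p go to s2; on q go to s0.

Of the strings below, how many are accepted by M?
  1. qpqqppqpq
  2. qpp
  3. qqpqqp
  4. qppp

2

qpqqppqpq: rejected
qpp: rejected
qqpqqp: accepted
qppp: accepted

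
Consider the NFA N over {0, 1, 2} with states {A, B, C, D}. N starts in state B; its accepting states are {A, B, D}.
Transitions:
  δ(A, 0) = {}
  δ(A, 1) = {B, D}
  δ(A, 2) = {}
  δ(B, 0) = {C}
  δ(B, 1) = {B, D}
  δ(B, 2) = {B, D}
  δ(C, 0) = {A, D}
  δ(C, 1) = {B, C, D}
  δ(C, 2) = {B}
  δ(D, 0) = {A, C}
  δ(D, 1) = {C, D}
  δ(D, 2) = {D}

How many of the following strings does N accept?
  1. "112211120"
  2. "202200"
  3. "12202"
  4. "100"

4

"112211120": accepted
"202200": accepted
"12202": accepted
"100": accepted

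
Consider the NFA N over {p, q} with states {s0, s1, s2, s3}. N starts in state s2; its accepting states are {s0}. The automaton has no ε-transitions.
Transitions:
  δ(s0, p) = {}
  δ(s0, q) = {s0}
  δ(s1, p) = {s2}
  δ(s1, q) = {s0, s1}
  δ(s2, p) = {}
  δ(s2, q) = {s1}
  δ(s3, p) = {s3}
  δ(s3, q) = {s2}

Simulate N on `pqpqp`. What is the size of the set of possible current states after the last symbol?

Start: {s2}
read p: {}
The reachable set is empty and stays empty for the remaining 4 symbols.
Final reachable set {} has 0 states.

0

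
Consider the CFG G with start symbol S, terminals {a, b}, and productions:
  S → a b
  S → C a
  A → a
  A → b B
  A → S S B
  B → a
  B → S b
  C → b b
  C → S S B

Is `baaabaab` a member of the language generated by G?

no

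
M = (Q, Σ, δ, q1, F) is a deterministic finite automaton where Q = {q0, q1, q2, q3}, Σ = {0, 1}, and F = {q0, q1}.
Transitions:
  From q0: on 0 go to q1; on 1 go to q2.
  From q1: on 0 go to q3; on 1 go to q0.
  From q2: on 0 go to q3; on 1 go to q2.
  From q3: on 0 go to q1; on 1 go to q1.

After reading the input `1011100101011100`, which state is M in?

q1 --1--> q0
q0 --0--> q1
q1 --1--> q0
q0 --1--> q2
q2 --1--> q2
q2 --0--> q3
q3 --0--> q1
q1 --1--> q0
q0 --0--> q1
q1 --1--> q0
q0 --0--> q1
q1 --1--> q0
q0 --1--> q2
q2 --1--> q2
q2 --0--> q3
q3 --0--> q1

q1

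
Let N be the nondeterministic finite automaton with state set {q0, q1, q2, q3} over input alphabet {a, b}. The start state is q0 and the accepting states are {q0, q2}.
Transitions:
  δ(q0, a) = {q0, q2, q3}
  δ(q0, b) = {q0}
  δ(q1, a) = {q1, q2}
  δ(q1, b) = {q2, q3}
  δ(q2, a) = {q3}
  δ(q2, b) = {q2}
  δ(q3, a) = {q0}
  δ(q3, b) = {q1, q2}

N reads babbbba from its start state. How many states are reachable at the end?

Start: {q0}
read b: {q0}
read a: {q0, q2, q3}
read b: {q0, q1, q2}
read b: {q0, q2, q3}
read b: {q0, q1, q2}
read b: {q0, q2, q3}
read a: {q0, q2, q3}
Final reachable set {q0, q2, q3} has 3 states.

3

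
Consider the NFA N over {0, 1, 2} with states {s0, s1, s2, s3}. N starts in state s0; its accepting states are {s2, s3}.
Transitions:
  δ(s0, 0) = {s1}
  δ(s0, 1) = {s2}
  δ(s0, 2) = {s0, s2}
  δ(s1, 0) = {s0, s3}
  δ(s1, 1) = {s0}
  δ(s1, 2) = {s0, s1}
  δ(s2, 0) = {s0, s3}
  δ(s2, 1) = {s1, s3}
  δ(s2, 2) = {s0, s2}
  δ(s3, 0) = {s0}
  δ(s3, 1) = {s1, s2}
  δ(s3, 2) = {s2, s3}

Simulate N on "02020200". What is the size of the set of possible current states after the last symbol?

Start: {s0}
read 0: {s1}
read 2: {s0, s1}
read 0: {s0, s1, s3}
read 2: {s0, s1, s2, s3}
read 0: {s0, s1, s3}
read 2: {s0, s1, s2, s3}
read 0: {s0, s1, s3}
read 0: {s0, s1, s3}
Final reachable set {s0, s1, s3} has 3 states.

3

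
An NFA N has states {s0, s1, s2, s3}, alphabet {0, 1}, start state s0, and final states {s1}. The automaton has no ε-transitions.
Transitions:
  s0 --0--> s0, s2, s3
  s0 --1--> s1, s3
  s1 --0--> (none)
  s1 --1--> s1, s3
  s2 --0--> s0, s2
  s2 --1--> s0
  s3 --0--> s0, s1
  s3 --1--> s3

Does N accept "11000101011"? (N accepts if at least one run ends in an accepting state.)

accepted

Start: {s0}
read 1: {s1, s3}
read 1: {s1, s3}
read 0: {s0, s1}
read 0: {s0, s2, s3}
read 0: {s0, s1, s2, s3}
read 1: {s0, s1, s3}
read 0: {s0, s1, s2, s3}
read 1: {s0, s1, s3}
read 0: {s0, s1, s2, s3}
read 1: {s0, s1, s3}
read 1: {s1, s3}
Reachable ∩ accepting = {s1} — nonempty.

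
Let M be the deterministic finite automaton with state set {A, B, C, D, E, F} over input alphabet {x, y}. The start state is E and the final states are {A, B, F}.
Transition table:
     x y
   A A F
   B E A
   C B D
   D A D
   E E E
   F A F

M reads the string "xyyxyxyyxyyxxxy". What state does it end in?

E --x--> E
E --y--> E
E --y--> E
E --x--> E
E --y--> E
E --x--> E
E --y--> E
E --y--> E
E --x--> E
E --y--> E
E --y--> E
E --x--> E
E --x--> E
E --x--> E
E --y--> E

E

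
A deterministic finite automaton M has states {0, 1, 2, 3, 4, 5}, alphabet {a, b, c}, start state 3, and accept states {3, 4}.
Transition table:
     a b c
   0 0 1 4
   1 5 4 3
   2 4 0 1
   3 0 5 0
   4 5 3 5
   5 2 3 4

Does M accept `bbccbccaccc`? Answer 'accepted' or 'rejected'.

accepted

3 --b--> 5
5 --b--> 3
3 --c--> 0
0 --c--> 4
4 --b--> 3
3 --c--> 0
0 --c--> 4
4 --a--> 5
5 --c--> 4
4 --c--> 5
5 --c--> 4
End in state 4, which is an accepting state.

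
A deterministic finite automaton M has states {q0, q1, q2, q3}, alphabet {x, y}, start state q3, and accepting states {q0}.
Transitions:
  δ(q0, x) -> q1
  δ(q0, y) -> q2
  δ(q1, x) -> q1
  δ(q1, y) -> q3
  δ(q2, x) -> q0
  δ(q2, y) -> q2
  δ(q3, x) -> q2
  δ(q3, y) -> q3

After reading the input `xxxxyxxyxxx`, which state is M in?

q3 --x--> q2
q2 --x--> q0
q0 --x--> q1
q1 --x--> q1
q1 --y--> q3
q3 --x--> q2
q2 --x--> q0
q0 --y--> q2
q2 --x--> q0
q0 --x--> q1
q1 --x--> q1

q1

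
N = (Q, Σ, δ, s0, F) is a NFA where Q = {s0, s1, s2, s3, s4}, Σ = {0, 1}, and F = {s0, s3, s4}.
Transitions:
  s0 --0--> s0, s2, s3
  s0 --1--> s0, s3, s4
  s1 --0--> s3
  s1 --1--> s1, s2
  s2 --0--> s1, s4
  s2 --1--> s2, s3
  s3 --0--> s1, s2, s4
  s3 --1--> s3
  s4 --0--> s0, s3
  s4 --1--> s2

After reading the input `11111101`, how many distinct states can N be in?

Start: {s0}
read 1: {s0, s3, s4}
read 1: {s0, s2, s3, s4}
read 1: {s0, s2, s3, s4}
read 1: {s0, s2, s3, s4}
read 1: {s0, s2, s3, s4}
read 1: {s0, s2, s3, s4}
read 0: {s0, s1, s2, s3, s4}
read 1: {s0, s1, s2, s3, s4}
Final reachable set {s0, s1, s2, s3, s4} has 5 states.

5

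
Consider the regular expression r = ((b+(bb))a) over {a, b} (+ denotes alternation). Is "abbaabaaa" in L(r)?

no

No split of abbaabaaa into u·v has (b+(bb)) matching u and a matching v.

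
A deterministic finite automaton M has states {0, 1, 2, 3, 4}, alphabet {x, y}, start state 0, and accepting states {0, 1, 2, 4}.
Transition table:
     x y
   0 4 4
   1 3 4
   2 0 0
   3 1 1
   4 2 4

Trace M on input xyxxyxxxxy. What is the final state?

0 --x--> 4
4 --y--> 4
4 --x--> 2
2 --x--> 0
0 --y--> 4
4 --x--> 2
2 --x--> 0
0 --x--> 4
4 --x--> 2
2 --y--> 0

0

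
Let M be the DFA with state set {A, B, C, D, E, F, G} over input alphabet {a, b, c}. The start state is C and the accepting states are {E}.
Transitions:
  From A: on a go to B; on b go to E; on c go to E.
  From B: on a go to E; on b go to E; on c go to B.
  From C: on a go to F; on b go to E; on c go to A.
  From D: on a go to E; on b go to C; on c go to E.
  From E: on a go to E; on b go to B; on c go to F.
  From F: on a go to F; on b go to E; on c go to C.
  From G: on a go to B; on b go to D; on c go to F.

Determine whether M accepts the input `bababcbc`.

rejected

C --b--> E
E --a--> E
E --b--> B
B --a--> E
E --b--> B
B --c--> B
B --b--> E
E --c--> F
End in state F, which is not an accepting state.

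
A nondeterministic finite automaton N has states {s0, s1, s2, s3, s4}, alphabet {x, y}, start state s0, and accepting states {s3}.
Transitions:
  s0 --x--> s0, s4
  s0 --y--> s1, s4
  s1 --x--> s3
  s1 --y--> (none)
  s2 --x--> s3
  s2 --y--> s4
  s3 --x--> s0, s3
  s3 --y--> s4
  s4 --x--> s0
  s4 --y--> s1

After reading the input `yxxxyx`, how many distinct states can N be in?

2

Start: {s0}
read y: {s1, s4}
read x: {s0, s3}
read x: {s0, s3, s4}
read x: {s0, s3, s4}
read y: {s1, s4}
read x: {s0, s3}
Final reachable set {s0, s3} has 2 states.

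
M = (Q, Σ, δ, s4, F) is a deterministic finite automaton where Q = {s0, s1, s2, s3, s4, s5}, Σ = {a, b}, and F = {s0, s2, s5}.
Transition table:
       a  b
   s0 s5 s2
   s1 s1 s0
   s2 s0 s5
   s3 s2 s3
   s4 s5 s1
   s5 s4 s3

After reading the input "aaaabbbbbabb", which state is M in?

s4 --a--> s5
s5 --a--> s4
s4 --a--> s5
s5 --a--> s4
s4 --b--> s1
s1 --b--> s0
s0 --b--> s2
s2 --b--> s5
s5 --b--> s3
s3 --a--> s2
s2 --b--> s5
s5 --b--> s3

s3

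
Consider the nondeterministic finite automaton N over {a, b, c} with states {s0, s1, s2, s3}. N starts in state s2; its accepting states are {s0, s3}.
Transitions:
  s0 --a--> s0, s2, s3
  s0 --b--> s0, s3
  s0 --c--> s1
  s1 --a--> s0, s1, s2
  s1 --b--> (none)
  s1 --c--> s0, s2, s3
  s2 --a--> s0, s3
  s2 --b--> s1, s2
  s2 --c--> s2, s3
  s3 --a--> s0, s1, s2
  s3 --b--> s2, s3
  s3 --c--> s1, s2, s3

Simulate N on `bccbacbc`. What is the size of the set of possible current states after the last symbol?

Start: {s2}
read b: {s1, s2}
read c: {s0, s2, s3}
read c: {s1, s2, s3}
read b: {s1, s2, s3}
read a: {s0, s1, s2, s3}
read c: {s0, s1, s2, s3}
read b: {s0, s1, s2, s3}
read c: {s0, s1, s2, s3}
Final reachable set {s0, s1, s2, s3} has 4 states.

4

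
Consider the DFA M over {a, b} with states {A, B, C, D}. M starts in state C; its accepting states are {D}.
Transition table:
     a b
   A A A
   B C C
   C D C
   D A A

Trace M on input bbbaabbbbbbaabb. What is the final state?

A

C --b--> C
C --b--> C
C --b--> C
C --a--> D
D --a--> A
A --b--> A
A --b--> A
A --b--> A
A --b--> A
A --b--> A
A --b--> A
A --a--> A
A --a--> A
A --b--> A
A --b--> A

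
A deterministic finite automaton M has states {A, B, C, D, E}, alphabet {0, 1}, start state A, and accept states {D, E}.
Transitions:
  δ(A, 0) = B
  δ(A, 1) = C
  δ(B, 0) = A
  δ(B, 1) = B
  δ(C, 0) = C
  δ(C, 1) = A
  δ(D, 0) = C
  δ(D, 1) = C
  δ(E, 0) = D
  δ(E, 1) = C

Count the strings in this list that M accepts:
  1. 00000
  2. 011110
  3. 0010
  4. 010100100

00000: rejected
011110: rejected
0010: rejected
010100100: rejected

0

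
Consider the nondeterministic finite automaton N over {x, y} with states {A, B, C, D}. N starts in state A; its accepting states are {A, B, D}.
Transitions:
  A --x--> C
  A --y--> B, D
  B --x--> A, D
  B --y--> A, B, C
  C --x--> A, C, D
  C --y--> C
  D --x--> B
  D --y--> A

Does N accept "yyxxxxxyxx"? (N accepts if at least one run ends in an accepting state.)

Start: {A}
read y: {B, D}
read y: {A, B, C}
read x: {A, C, D}
read x: {A, B, C, D}
read x: {A, B, C, D}
read x: {A, B, C, D}
read x: {A, B, C, D}
read y: {A, B, C, D}
read x: {A, B, C, D}
read x: {A, B, C, D}
Reachable ∩ accepting = {A, B, D} — nonempty.

accepted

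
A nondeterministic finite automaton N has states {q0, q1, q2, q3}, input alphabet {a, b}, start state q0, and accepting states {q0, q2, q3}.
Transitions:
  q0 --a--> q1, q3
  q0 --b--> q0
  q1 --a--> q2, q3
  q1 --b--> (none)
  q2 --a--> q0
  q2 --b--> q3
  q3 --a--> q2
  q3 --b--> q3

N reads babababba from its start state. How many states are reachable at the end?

Start: {q0}
read b: {q0}
read a: {q1, q3}
read b: {q3}
read a: {q2}
read b: {q3}
read a: {q2}
read b: {q3}
read b: {q3}
read a: {q2}
Final reachable set {q2} has 1 state.

1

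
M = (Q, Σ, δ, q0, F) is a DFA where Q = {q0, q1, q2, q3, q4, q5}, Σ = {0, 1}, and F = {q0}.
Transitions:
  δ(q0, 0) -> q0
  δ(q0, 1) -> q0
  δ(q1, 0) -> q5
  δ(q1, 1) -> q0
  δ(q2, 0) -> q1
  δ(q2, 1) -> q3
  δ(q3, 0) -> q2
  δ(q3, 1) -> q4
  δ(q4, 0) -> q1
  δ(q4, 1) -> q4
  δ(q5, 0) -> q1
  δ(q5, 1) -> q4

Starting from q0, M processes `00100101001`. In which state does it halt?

q0 --0--> q0
q0 --0--> q0
q0 --1--> q0
q0 --0--> q0
q0 --0--> q0
q0 --1--> q0
q0 --0--> q0
q0 --1--> q0
q0 --0--> q0
q0 --0--> q0
q0 --1--> q0

q0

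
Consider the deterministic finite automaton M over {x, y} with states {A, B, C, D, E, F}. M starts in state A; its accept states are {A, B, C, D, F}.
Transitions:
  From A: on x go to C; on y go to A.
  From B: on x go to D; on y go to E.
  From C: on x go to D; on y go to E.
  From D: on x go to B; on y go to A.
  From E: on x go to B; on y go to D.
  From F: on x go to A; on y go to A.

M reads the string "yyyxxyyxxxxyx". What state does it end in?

A --y--> A
A --y--> A
A --y--> A
A --x--> C
C --x--> D
D --y--> A
A --y--> A
A --x--> C
C --x--> D
D --x--> B
B --x--> D
D --y--> A
A --x--> C

C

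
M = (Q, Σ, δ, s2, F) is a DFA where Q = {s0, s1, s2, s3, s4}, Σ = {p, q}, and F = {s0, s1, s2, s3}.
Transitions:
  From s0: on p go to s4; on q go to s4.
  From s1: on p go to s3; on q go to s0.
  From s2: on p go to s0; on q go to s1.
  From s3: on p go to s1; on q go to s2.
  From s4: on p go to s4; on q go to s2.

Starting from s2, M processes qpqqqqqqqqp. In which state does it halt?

s2 --q--> s1
s1 --p--> s3
s3 --q--> s2
s2 --q--> s1
s1 --q--> s0
s0 --q--> s4
s4 --q--> s2
s2 --q--> s1
s1 --q--> s0
s0 --q--> s4
s4 --p--> s4

s4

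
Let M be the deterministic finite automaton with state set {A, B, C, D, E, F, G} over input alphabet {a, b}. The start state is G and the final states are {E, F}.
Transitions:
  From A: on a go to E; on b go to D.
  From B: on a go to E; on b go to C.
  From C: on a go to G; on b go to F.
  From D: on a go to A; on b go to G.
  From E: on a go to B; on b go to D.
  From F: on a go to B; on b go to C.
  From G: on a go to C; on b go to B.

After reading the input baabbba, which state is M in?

G

G --b--> B
B --a--> E
E --a--> B
B --b--> C
C --b--> F
F --b--> C
C --a--> G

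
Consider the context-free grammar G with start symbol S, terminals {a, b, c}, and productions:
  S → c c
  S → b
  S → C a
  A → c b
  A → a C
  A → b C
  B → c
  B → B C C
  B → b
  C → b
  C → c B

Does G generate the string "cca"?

yes

S ⇒ Ca ⇒ cBa ⇒ cca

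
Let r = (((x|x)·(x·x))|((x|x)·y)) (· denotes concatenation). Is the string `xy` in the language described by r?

The right alternative ((x|x)·y) matches xy.

yes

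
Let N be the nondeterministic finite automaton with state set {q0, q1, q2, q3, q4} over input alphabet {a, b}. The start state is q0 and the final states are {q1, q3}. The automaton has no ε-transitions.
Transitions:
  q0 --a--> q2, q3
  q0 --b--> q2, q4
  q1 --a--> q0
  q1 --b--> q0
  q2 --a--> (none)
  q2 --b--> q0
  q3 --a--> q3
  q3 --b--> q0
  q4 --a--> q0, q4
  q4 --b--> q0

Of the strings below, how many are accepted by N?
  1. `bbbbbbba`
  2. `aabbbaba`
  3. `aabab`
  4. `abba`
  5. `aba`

`bbbbbbba`: rejected
`aabbbaba`: accepted
`aabab`: rejected
`abba`: rejected
`aba`: accepted

2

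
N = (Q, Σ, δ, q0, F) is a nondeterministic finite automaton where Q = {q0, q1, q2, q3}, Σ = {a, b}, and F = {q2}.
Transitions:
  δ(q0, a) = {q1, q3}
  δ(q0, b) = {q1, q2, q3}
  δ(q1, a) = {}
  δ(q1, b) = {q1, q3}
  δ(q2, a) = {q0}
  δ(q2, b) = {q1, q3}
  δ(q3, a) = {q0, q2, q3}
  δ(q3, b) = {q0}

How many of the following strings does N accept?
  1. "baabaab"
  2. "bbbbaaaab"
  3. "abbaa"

3

"baabaab": accepted
"bbbbaaaab": accepted
"abbaa": accepted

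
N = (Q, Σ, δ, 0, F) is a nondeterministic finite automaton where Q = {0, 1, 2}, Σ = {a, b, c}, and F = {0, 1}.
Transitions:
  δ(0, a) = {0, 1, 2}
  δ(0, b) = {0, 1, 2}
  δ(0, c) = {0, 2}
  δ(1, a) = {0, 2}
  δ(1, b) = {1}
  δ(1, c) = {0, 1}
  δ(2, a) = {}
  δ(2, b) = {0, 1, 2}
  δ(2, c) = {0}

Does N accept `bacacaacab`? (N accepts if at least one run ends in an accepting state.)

Start: {0}
read b: {0, 1, 2}
read a: {0, 1, 2}
read c: {0, 1, 2}
read a: {0, 1, 2}
read c: {0, 1, 2}
read a: {0, 1, 2}
read a: {0, 1, 2}
read c: {0, 1, 2}
read a: {0, 1, 2}
read b: {0, 1, 2}
Reachable ∩ accepting = {0, 1} — nonempty.

accepted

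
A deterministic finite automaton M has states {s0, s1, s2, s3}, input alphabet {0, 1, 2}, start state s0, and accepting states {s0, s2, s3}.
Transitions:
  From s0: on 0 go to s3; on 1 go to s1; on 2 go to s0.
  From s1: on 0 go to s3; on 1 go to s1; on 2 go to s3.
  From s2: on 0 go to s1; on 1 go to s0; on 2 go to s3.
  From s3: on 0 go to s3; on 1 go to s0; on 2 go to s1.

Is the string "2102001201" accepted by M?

s0 --2--> s0
s0 --1--> s1
s1 --0--> s3
s3 --2--> s1
s1 --0--> s3
s3 --0--> s3
s3 --1--> s0
s0 --2--> s0
s0 --0--> s3
s3 --1--> s0
End in state s0, which is an accepting state.

accepted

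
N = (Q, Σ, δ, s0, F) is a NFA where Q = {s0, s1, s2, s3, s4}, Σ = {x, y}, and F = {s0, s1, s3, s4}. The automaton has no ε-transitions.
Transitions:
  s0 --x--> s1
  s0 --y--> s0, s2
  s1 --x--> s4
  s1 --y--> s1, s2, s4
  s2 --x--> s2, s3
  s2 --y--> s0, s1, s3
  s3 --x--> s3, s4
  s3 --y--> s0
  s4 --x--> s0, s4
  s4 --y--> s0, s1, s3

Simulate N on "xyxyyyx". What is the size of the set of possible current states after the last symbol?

5

Start: {s0}
read x: {s1}
read y: {s1, s2, s4}
read x: {s0, s2, s3, s4}
read y: {s0, s1, s2, s3}
read y: {s0, s1, s2, s3, s4}
read y: {s0, s1, s2, s3, s4}
read x: {s0, s1, s2, s3, s4}
Final reachable set {s0, s1, s2, s3, s4} has 5 states.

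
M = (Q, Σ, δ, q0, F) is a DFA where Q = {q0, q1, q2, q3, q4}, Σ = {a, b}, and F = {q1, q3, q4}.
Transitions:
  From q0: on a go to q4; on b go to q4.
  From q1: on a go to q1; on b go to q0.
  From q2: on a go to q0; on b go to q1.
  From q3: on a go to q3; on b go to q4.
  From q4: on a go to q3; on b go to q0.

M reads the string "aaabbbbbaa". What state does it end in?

q0 --a--> q4
q4 --a--> q3
q3 --a--> q3
q3 --b--> q4
q4 --b--> q0
q0 --b--> q4
q4 --b--> q0
q0 --b--> q4
q4 --a--> q3
q3 --a--> q3

q3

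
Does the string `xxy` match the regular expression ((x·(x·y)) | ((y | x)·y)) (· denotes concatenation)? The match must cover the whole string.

The left alternative (x·(x·y)) matches xxy.

yes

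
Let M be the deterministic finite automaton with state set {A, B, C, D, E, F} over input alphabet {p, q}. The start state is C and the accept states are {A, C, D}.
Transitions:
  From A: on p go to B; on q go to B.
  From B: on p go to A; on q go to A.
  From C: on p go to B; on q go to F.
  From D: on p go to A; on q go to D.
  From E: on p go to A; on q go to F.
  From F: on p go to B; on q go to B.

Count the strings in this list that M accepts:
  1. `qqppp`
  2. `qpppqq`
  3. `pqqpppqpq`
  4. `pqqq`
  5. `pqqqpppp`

3

`qqppp`: accepted
`qpppqq`: rejected
`pqqpppqpq`: rejected
`pqqq`: accepted
`pqqqpppp`: accepted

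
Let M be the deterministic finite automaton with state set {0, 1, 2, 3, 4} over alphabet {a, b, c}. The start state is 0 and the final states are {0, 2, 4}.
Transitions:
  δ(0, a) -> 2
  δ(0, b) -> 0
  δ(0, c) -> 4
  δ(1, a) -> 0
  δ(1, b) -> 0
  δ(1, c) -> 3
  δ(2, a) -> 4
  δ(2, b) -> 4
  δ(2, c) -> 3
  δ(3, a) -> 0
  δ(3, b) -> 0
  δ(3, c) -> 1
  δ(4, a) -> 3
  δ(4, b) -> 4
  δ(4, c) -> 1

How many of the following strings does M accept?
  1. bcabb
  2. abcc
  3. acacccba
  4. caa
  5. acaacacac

3

bcabb: accepted
abcc: rejected
acacccba: accepted
caa: accepted
acaacacac: rejected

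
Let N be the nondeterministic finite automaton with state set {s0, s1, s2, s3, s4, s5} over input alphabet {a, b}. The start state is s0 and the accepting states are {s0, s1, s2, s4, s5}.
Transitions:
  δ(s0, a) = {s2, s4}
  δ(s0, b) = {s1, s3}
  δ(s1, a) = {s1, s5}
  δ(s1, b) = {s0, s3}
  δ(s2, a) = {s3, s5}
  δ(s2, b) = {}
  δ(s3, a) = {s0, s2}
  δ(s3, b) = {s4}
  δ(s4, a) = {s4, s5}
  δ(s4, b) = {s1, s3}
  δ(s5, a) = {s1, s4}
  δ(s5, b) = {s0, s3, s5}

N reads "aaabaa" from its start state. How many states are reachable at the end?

5

Start: {s0}
read a: {s2, s4}
read a: {s3, s4, s5}
read a: {s0, s1, s2, s4, s5}
read b: {s0, s1, s3, s5}
read a: {s0, s1, s2, s4, s5}
read a: {s1, s2, s3, s4, s5}
Final reachable set {s1, s2, s3, s4, s5} has 5 states.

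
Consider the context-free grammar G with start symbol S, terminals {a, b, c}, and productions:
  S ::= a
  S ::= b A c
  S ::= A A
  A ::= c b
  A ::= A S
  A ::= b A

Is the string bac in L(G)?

no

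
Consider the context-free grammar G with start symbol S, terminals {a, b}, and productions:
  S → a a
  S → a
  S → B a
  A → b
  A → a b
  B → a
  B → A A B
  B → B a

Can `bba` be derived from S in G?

no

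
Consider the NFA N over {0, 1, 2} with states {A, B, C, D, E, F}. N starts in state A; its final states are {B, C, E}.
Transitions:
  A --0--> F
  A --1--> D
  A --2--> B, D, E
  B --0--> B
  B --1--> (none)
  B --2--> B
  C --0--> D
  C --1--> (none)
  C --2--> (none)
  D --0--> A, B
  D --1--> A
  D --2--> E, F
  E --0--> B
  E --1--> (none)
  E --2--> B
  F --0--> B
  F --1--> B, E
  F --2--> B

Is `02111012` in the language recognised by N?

rejected

Start: {A}
read 0: {F}
read 2: {B}
read 1: {}
The reachable set is empty and stays empty for the remaining 5 symbols.
Reachable ∩ accepting = {} — empty.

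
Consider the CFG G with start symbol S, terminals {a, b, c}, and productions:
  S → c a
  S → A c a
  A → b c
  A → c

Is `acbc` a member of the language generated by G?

no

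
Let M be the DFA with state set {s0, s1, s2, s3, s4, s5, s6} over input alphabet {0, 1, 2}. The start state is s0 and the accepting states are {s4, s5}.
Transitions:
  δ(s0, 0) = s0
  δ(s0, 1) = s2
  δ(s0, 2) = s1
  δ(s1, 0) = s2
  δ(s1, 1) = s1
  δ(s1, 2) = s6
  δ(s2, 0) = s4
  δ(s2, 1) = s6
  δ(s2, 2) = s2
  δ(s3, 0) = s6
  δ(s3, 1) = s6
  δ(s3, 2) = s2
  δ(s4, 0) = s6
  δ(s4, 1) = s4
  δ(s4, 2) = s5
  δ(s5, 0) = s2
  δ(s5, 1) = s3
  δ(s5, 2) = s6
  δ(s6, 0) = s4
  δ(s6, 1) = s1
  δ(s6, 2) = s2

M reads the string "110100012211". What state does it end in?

s1

s0 --1--> s2
s2 --1--> s6
s6 --0--> s4
s4 --1--> s4
s4 --0--> s6
s6 --0--> s4
s4 --0--> s6
s6 --1--> s1
s1 --2--> s6
s6 --2--> s2
s2 --1--> s6
s6 --1--> s1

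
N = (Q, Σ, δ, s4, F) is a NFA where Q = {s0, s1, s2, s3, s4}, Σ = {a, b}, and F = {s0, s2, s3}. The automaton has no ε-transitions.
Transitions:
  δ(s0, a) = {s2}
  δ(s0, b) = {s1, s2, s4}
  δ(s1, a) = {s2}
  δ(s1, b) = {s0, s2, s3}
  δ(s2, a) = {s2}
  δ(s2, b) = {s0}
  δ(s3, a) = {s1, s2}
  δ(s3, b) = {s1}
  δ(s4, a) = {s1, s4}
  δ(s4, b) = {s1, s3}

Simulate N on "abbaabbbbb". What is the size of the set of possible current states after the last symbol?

5

Start: {s4}
read a: {s1, s4}
read b: {s0, s1, s2, s3}
read b: {s0, s1, s2, s3, s4}
read a: {s1, s2, s4}
read a: {s1, s2, s4}
read b: {s0, s1, s2, s3}
read b: {s0, s1, s2, s3, s4}
read b: {s0, s1, s2, s3, s4}
read b: {s0, s1, s2, s3, s4}
read b: {s0, s1, s2, s3, s4}
Final reachable set {s0, s1, s2, s3, s4} has 5 states.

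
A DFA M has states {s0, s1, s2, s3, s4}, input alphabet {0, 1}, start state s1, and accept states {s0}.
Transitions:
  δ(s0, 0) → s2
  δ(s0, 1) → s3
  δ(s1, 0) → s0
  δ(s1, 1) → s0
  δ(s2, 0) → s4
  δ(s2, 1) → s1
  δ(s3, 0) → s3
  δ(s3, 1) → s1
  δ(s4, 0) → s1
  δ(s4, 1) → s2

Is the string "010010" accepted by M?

s1 --0--> s0
s0 --1--> s3
s3 --0--> s3
s3 --0--> s3
s3 --1--> s1
s1 --0--> s0
End in state s0, which is an accepting state.

accepted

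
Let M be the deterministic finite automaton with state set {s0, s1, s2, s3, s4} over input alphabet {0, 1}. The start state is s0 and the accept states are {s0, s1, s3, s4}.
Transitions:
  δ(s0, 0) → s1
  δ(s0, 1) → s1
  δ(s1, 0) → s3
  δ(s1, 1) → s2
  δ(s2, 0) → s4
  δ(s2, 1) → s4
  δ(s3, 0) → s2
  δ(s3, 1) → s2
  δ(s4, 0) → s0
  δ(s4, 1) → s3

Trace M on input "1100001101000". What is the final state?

s4

s0 --1--> s1
s1 --1--> s2
s2 --0--> s4
s4 --0--> s0
s0 --0--> s1
s1 --0--> s3
s3 --1--> s2
s2 --1--> s4
s4 --0--> s0
s0 --1--> s1
s1 --0--> s3
s3 --0--> s2
s2 --0--> s4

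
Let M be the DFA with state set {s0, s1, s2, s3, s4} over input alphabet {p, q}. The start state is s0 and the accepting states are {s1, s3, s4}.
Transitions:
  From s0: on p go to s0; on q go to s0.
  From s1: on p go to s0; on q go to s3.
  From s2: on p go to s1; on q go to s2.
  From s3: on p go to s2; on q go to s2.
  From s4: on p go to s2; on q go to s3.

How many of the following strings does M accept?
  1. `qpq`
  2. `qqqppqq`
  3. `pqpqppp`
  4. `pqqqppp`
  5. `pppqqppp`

`qpq`: rejected
`qqqppqq`: rejected
`pqpqppp`: rejected
`pqqqppp`: rejected
`pppqqppp`: rejected

0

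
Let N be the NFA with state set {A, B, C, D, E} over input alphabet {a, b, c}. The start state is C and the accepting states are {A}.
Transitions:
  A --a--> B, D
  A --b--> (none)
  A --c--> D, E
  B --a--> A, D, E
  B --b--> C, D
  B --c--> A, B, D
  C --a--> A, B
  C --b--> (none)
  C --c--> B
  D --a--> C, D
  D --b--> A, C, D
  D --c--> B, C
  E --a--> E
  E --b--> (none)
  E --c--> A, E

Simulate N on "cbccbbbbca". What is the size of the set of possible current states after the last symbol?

Start: {C}
read c: {B}
read b: {C, D}
read c: {B, C}
read c: {A, B, D}
read b: {A, C, D}
read b: {A, C, D}
read b: {A, C, D}
read b: {A, C, D}
read c: {B, C, D, E}
read a: {A, B, C, D, E}
Final reachable set {A, B, C, D, E} has 5 states.

5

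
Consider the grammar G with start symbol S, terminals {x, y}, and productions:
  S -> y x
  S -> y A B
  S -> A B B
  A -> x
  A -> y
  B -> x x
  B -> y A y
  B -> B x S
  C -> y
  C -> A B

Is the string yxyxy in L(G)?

S ⇒ yAB ⇒ yxB ⇒ yxyAy ⇒ yxyxy

yes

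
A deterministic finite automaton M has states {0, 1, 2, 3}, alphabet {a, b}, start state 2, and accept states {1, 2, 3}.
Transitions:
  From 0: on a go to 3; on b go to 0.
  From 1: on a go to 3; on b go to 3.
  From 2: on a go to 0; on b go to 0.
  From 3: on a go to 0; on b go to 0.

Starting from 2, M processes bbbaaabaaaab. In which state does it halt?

2 --b--> 0
0 --b--> 0
0 --b--> 0
0 --a--> 3
3 --a--> 0
0 --a--> 3
3 --b--> 0
0 --a--> 3
3 --a--> 0
0 --a--> 3
3 --a--> 0
0 --b--> 0

0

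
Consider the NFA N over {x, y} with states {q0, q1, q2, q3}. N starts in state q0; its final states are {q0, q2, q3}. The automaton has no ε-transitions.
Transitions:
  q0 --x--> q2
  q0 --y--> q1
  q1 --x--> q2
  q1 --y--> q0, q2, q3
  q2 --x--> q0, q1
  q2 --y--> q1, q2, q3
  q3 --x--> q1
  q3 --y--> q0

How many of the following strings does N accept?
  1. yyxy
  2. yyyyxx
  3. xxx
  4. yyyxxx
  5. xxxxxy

yyxy: accepted
yyyyxx: accepted
xxx: accepted
yyyxxx: accepted
xxxxxy: accepted

5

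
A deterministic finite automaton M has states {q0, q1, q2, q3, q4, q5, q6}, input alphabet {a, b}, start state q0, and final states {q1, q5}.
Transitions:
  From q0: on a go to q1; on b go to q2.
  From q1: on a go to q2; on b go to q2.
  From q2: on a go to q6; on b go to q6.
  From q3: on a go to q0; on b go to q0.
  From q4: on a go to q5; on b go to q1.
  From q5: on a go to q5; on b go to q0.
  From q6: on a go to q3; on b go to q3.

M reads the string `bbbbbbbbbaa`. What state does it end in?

q3

q0 --b--> q2
q2 --b--> q6
q6 --b--> q3
q3 --b--> q0
q0 --b--> q2
q2 --b--> q6
q6 --b--> q3
q3 --b--> q0
q0 --b--> q2
q2 --a--> q6
q6 --a--> q3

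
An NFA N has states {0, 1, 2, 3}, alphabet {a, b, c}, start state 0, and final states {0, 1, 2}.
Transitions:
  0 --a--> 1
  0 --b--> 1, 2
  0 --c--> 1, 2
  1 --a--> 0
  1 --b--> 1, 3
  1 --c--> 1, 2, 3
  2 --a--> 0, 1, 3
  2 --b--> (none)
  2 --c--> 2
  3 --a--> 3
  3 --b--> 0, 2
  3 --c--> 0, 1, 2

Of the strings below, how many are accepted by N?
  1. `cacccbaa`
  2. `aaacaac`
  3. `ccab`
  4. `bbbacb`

4

`cacccbaa`: accepted
`aaacaac`: accepted
`ccab`: accepted
`bbbacb`: accepted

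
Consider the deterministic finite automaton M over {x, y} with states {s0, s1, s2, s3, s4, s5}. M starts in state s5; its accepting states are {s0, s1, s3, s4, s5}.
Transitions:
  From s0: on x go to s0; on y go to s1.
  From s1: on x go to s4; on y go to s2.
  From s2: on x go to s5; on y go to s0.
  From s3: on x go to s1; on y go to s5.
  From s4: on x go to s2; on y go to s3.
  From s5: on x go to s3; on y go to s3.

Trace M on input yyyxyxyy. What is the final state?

s5 --y--> s3
s3 --y--> s5
s5 --y--> s3
s3 --x--> s1
s1 --y--> s2
s2 --x--> s5
s5 --y--> s3
s3 --y--> s5

s5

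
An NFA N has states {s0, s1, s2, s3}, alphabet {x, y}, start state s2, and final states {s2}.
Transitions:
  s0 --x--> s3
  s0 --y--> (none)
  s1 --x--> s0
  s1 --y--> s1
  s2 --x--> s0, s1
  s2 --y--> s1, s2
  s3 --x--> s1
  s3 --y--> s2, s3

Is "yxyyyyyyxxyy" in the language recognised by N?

accepted

Start: {s2}
read y: {s1, s2}
read x: {s0, s1}
read y: {s1}
read y: {s1}
read y: {s1}
read y: {s1}
read y: {s1}
read y: {s1}
read x: {s0}
read x: {s3}
read y: {s2, s3}
read y: {s1, s2, s3}
Reachable ∩ accepting = {s2} — nonempty.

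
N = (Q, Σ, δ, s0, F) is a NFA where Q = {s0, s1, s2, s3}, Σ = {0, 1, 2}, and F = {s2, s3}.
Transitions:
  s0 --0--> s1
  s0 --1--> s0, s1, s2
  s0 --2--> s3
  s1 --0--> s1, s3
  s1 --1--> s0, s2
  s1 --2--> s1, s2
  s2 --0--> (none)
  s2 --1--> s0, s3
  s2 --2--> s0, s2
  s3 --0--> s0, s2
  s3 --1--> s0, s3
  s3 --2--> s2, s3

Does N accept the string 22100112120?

accepted

Start: {s0}
read 2: {s3}
read 2: {s2, s3}
read 1: {s0, s3}
read 0: {s0, s1, s2}
read 0: {s1, s3}
read 1: {s0, s2, s3}
read 1: {s0, s1, s2, s3}
read 2: {s0, s1, s2, s3}
read 1: {s0, s1, s2, s3}
read 2: {s0, s1, s2, s3}
read 0: {s0, s1, s2, s3}
Reachable ∩ accepting = {s2, s3} — nonempty.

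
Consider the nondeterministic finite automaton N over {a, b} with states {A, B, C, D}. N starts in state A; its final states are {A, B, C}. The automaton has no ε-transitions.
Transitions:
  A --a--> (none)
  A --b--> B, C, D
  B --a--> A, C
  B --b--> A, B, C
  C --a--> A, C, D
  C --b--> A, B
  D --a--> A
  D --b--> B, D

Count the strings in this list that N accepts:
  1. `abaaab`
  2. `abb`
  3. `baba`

`abaaab`: rejected
`abb`: rejected
`baba`: accepted

1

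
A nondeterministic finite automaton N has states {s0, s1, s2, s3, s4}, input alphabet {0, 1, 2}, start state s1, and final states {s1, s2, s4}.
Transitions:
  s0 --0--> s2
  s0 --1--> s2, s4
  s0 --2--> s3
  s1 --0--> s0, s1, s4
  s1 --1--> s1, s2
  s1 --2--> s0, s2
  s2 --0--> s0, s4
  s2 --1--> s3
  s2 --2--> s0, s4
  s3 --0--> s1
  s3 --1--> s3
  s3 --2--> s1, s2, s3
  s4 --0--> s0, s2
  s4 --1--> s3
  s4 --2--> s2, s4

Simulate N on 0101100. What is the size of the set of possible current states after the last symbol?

4

Start: {s1}
read 0: {s0, s1, s4}
read 1: {s1, s2, s3, s4}
read 0: {s0, s1, s2, s4}
read 1: {s1, s2, s3, s4}
read 1: {s1, s2, s3}
read 0: {s0, s1, s4}
read 0: {s0, s1, s2, s4}
Final reachable set {s0, s1, s2, s4} has 4 states.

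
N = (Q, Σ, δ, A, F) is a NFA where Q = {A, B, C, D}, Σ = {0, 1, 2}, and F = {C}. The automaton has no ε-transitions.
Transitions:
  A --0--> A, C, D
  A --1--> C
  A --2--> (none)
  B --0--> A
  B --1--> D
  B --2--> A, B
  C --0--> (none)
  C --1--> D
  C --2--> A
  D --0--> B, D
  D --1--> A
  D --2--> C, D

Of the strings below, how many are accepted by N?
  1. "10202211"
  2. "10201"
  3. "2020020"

0

"10202211": rejected
"10201": rejected
"2020020": rejected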